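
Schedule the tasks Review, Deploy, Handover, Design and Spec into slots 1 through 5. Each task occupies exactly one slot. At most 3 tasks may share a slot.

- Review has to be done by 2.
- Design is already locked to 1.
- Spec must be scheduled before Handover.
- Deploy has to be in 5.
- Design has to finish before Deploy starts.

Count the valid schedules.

20

Splitting on Review: it can be 1 (10), 2 (10). Listing each branch's schedules as (Deploy, Handover, Design, Spec):
Review=1: (5,2,1,1) (5,3,1,1) (5,3,1,2) (5,4,1,1) (5,4,1,2) (5,4,1,3) (5,5,1,1) (5,5,1,2) (5,5,1,3) (5,5,1,4) — 10.
Review=2: (5,2,1,1) (5,3,1,1) (5,3,1,2) (5,4,1,1) (5,4,1,2) (5,4,1,3) (5,5,1,1) (5,5,1,2) (5,5,1,3) (5,5,1,4) — 10.
Summing: 10 + 10 = 20.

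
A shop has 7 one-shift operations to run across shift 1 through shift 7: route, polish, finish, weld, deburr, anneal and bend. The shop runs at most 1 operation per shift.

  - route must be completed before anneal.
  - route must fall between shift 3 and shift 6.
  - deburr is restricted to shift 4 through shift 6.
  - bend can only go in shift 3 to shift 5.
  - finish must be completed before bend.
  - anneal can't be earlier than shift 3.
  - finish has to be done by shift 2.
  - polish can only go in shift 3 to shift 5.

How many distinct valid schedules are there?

20

Splitting on route: it can be shift 3 (4), shift 4 (4), shift 5 (4), shift 6 (8). Listing each branch's schedules as (polish, finish, weld, deburr, anneal, bend) by shift number:
route=shift 3: (4,1,2,6,7,5) (4,2,1,6,7,5) (5,1,2,6,7,4) (5,2,1,6,7,4) — 4.
route=shift 4: (3,1,2,6,7,5) (3,2,1,6,7,5) (5,1,2,6,7,3) (5,2,1,6,7,3) — 4.
route=shift 5: (3,1,2,6,7,4) (3,2,1,6,7,4) (4,1,2,6,7,3) (4,2,1,6,7,3) — 4.
route=shift 6: (3,1,2,4,7,5) (3,1,2,5,7,4) (3,2,1,4,7,5) (3,2,1,5,7,4) (4,1,2,5,7,3) (4,2,1,5,7,3) (5,1,2,4,7,3) (5,2,1,4,7,3) — 8.
Summing: 4 + 4 + 4 + 8 = 20.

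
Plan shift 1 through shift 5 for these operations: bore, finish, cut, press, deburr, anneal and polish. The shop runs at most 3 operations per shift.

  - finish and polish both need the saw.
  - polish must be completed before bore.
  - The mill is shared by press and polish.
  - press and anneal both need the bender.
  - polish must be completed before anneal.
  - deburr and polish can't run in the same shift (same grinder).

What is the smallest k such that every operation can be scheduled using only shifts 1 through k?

The precedence chain requires at least 2 distinct shifts.
With at most 3 per shift and 7 operations, at least 3 shifts are needed.
3 works (last occupied shift: shift 3): for example deburr in shift 3, anneal in shift 2, bore in shift 2, polish in shift 1, finish in shift 2, press in shift 3, cut in shift 1.

3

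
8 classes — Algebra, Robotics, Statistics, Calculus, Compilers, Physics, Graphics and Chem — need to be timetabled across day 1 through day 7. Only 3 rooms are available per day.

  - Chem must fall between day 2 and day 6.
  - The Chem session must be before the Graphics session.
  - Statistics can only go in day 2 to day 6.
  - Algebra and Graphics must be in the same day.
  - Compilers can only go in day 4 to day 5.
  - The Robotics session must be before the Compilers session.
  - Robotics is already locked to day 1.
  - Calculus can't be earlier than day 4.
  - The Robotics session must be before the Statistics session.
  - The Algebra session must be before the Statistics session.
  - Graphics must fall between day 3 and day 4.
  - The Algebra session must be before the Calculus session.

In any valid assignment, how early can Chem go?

day 2

Chem is available from day 2; Chem's own window allows nothing later than day 6; downstream work caps Chem at day 3.
Chem at day 2 is achievable: Graphics in day 3, Compilers in day 4, Chem in day 2, Robotics in day 1, Physics in day 1, Algebra in day 3, Calculus in day 4, Statistics in day 4.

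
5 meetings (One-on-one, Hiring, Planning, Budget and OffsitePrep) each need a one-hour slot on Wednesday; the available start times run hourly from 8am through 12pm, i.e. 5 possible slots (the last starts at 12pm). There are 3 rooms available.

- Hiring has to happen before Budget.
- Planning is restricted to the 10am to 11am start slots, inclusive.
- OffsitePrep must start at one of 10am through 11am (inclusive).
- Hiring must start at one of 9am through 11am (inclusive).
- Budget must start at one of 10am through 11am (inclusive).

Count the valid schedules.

56

Splitting on One-on-one: it can be 8am (12), 9am (12), 10am (10), 11am (10), 12pm (12). Listing each branch's schedules as (Hiring, Planning, Budget, OffsitePrep):
One-on-one=8am: (9am,10am,10am,10am) (9am,10am,10am,11am) (9am,10am,11am,10am) (9am,10am,11am,11am) (9am,11am,10am,10am) (9am,11am,10am,11am) (9am,11am,11am,10am) (9am,11am,11am,11am) (10am,10am,11am,10am) (10am,10am,11am,11am) (10am,11am,11am,10am) (10am,11am,11am,11am) — 12.
One-on-one=9am: (9am,10am,10am,10am) (9am,10am,10am,11am) (9am,10am,11am,10am) (9am,10am,11am,11am) (9am,11am,10am,10am) (9am,11am,10am,11am) (9am,11am,11am,10am) (9am,11am,11am,11am) (10am,10am,11am,10am) (10am,10am,11am,11am) (10am,11am,11am,10am) (10am,11am,11am,11am) — 12.
One-on-one=10am: (9am,10am,10am,11am) (9am,10am,11am,10am) (9am,10am,11am,11am) (9am,11am,10am,10am) (9am,11am,10am,11am) (9am,11am,11am,10am) (9am,11am,11am,11am) (10am,10am,11am,11am) (10am,11am,11am,10am) (10am,11am,11am,11am) — 10.
One-on-one=11am: (9am,10am,10am,10am) (9am,10am,10am,11am) (9am,10am,11am,10am) (9am,10am,11am,11am) (9am,11am,10am,10am) (9am,11am,10am,11am) (9am,11am,11am,10am) (10am,10am,11am,10am) (10am,10am,11am,11am) (10am,11am,11am,10am) — 10.
One-on-one=12pm: (9am,10am,10am,10am) (9am,10am,10am,11am) (9am,10am,11am,10am) (9am,10am,11am,11am) (9am,11am,10am,10am) (9am,11am,10am,11am) (9am,11am,11am,10am) (9am,11am,11am,11am) (10am,10am,11am,10am) (10am,10am,11am,11am) (10am,11am,11am,10am) (10am,11am,11am,11am) — 12.
Summing: 12 + 12 + 10 + 10 + 12 = 56.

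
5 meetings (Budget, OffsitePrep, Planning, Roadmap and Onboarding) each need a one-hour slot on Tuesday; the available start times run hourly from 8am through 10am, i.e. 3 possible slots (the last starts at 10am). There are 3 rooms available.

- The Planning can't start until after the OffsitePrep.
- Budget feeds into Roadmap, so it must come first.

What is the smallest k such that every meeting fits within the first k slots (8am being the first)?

2

The precedence chain requires at least 2 distinct slots.
With at most 3 per slot and 5 meetings, at least 2 slots are needed.
2 works (last occupied slot: 9am): for example OffsitePrep=8am, Budget=8am, Roadmap=9am, Onboarding=8am, Planning=9am.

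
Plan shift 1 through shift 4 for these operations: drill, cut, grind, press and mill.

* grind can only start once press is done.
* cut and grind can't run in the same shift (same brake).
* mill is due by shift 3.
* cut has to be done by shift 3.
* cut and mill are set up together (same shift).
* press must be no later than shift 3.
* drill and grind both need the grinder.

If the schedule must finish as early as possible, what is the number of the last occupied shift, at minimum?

shift 2

The precedence chain requires at least 2 distinct shifts.
2 works (last occupied shift: shift 2): for example cut -> shift 1, drill -> shift 1, press -> shift 1, mill -> shift 1, grind -> shift 2.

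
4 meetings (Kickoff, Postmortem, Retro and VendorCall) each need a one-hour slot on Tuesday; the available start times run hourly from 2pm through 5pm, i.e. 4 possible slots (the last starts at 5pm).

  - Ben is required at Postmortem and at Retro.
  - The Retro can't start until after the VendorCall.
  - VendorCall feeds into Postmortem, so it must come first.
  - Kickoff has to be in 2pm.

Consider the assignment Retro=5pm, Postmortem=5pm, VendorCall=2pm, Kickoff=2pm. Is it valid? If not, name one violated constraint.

Ben is required at Postmortem and at Retro — violated.
The Retro can't start until after the VendorCall — holds.
VendorCall feeds into Postmortem, so it must come first — holds.
Kickoff has to be in 2pm — holds.

No. Ben is required at Postmortem and at Retro is not satisfied.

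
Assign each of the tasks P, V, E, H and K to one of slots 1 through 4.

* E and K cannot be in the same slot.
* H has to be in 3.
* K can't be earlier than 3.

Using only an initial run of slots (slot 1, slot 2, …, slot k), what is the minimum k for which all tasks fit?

3 slots

H can't be placed before 3, so the schedule must run through at least slot 3.
3 works (last occupied slot: 3): for example H=3; E=1; K=3; V=1; P=1.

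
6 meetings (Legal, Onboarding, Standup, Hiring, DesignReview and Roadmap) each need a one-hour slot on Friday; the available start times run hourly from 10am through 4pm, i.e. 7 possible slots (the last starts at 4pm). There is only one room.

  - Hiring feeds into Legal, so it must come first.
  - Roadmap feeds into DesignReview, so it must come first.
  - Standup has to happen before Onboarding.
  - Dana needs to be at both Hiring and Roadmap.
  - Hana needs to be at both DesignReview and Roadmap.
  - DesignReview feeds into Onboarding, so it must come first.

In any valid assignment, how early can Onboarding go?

1pm

Precedence pushes Onboarding to at least 12pm.
Onboarding at 1pm is achievable: Roadmap=10am, DesignReview=11am, Hiring=2pm, Standup=12pm, Onboarding=1pm, Legal=3pm.
Nothing earlier works — the conflict and capacity constraints rule out every slot before 1pm.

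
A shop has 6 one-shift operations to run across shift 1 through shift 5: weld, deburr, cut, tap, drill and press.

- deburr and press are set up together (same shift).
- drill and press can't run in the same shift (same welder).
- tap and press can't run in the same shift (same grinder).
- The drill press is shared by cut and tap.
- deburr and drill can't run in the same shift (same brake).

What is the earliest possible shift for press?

shift 1

press at shift 1 is achievable: cut=shift 1, press=shift 1, weld=shift 1, tap=shift 2, drill=shift 2, deburr=shift 1.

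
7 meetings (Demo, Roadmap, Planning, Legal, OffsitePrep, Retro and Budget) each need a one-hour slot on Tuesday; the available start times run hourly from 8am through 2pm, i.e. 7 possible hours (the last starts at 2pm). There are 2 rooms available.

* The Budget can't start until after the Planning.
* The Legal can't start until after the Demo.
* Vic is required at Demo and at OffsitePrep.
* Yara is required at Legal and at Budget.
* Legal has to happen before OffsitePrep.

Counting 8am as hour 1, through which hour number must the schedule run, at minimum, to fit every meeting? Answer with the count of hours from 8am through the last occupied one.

4 hours

The precedence chain requires at least 3 distinct hours.
With at most 2 per hour and 7 meetings, at least 4 hours are needed.
4 works (last occupied hour: 11am): for example Budget -> 10am, OffsitePrep -> 10am, Planning -> 8am, Demo -> 8am, Legal -> 9am, Retro -> 11am, Roadmap -> 9am.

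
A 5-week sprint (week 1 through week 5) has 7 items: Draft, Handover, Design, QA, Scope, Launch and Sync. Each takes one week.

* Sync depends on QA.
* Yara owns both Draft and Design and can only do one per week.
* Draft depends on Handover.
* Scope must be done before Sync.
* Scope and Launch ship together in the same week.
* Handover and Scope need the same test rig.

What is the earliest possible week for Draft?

Precedence pushes Draft to at least week 2.
Draft at week 2 is achievable: Handover in week 1; QA in week 1; Draft in week 2; Sync in week 3; Design in week 1; Launch in week 2; Scope in week 2.

week 2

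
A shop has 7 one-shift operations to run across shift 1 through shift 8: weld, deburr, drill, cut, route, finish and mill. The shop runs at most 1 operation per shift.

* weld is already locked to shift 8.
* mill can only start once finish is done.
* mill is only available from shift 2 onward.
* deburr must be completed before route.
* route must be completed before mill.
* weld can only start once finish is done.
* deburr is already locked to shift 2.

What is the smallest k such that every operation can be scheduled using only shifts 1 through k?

8

The precedence chain requires at least 3 distinct shifts.
With at most 1 per shift and 7 operations, at least 7 shifts are needed.
weld can't be placed before shift 8, so the schedule must run through at least shift 8.
8 works (last occupied shift: shift 8): for example weld in shift 8; finish in shift 1; mill in shift 4; drill in shift 5; cut in shift 6; route in shift 3; deburr in shift 2.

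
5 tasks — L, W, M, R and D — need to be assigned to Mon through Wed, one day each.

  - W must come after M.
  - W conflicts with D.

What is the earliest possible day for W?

Precedence pushes W to at least Tue.
W at Tue is achievable: R -> Mon, D -> Mon, L -> Mon, W -> Tue, M -> Mon.

Tue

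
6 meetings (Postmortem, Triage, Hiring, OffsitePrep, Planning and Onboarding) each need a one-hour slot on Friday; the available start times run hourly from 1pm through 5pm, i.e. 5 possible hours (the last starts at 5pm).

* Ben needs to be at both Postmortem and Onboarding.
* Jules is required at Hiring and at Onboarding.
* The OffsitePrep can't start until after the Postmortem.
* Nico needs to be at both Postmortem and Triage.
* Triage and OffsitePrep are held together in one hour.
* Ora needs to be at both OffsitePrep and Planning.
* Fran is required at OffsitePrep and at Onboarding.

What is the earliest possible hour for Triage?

Triage must be in the same hour as OffsitePrep, which can't be before 2pm, so Triage is at least 2pm.
Triage at 2pm is achievable: Planning -> 1pm, OffsitePrep -> 2pm, Postmortem -> 1pm, Onboarding -> 3pm, Triage -> 2pm, Hiring -> 1pm.

2pm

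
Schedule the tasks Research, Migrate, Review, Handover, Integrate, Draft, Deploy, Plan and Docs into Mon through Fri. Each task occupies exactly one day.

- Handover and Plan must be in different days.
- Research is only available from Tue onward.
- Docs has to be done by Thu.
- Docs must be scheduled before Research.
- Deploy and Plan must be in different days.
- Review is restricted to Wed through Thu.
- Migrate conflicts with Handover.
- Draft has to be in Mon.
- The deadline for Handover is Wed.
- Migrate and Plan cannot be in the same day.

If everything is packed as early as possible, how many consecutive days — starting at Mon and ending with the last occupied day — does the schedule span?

3 days

The precedence chain requires at least 2 distinct days.
Review can't be placed before Wed — that is day 3 counting from Mon — so the schedule must run through at least 3 days.
3 works (last occupied day: Wed): for example Plan in Wed; Docs in Mon; Integrate in Mon; Migrate in Mon; Review in Wed; Draft in Mon; Handover in Tue; Research in Tue; Deploy in Mon.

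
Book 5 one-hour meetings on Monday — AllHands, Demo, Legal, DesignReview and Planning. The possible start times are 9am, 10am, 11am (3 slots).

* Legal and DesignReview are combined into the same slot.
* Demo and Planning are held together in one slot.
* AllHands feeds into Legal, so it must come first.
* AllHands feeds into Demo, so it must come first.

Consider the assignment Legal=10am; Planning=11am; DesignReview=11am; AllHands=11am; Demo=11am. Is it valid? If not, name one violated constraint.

No. AllHands feeds into Legal, so it must come first is not satisfied.

Legal and DesignReview are combined into the same slot — violated.
AllHands feeds into Demo, so it must come first — violated.
AllHands feeds into Legal, so it must come first — violated.
Demo and Planning are held together in one slot — holds.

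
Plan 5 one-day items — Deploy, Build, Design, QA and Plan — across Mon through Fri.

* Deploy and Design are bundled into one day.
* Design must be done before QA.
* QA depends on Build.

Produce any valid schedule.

Plan=Mon, Deploy=Mon, Build=Mon, QA=Tue, Design=Mon

Checking: Build(Mon) before QA(Tue); Design(Mon) before QA(Tue); Deploy = Design = Mon.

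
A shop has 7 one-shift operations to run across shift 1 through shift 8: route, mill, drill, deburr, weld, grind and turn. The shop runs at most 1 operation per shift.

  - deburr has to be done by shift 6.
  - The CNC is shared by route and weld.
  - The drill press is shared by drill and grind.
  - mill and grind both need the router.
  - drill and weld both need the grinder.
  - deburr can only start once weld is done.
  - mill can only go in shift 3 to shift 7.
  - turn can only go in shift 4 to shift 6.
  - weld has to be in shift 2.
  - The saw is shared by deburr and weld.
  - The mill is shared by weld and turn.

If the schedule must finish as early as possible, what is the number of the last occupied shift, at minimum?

7

The precedence chain requires at least 2 distinct shifts.
With at most 1 per shift and 7 operations, at least 7 shifts are needed.
turn can't be placed before shift 4, so the schedule must run through at least shift 4.
7 works (last occupied shift: shift 7): for example weld in shift 2, turn in shift 4, route in shift 1, mill in shift 3, drill in shift 6, grind in shift 7, deburr in shift 5.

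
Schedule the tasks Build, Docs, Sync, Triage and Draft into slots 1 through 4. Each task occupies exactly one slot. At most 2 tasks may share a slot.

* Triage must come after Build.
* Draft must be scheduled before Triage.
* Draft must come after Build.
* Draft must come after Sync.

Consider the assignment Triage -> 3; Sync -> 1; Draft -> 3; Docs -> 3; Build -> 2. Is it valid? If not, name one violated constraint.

No — it violates: At most 2 tasks may share a slot

Draft must be scheduled before Triage — violated.
Triage must come after Build — holds.
Draft must come after Build — holds.
At most 2 tasks may share a slot — violated.
Draft must come after Sync — holds.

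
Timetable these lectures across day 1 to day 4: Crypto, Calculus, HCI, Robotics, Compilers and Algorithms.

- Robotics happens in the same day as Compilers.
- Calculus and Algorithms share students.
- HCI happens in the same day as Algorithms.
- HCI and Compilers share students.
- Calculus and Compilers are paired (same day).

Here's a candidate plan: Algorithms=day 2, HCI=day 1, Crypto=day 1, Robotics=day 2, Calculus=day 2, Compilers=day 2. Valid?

Calculus and Algorithms share students — violated.
HCI happens in the same day as Algorithms — violated.
Robotics happens in the same day as Compilers — holds.
HCI and Compilers share students — holds.
Calculus and Compilers are paired (same day) — holds.

Invalid. Calculus and Algorithms share students.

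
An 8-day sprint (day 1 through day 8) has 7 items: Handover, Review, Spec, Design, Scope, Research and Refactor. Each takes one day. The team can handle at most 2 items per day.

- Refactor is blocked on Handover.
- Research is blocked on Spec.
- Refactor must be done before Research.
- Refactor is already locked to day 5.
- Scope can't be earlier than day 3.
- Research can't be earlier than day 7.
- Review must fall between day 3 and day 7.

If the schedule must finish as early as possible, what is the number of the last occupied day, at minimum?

day 7

The precedence chain requires at least 3 distinct days.
With at most 2 per day and 7 tasks, at least 4 days are needed.
Research can't be placed before day 7, so the schedule must run through at least day 7.
7 works (last occupied day: day 7): for example Scope=day 3; Spec=day 1; Research=day 7; Handover=day 1; Review=day 3; Refactor=day 5; Design=day 2.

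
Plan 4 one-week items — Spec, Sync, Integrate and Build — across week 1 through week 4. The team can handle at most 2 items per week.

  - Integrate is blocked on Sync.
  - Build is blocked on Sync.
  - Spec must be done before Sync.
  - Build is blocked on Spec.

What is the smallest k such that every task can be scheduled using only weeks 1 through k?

3 weeks

The precedence chain requires at least 3 distinct weeks.
With at most 2 per week and 4 tasks, at least 2 weeks are needed.
3 works (last occupied week: week 3): for example Spec -> week 1, Integrate -> week 3, Build -> week 3, Sync -> week 2.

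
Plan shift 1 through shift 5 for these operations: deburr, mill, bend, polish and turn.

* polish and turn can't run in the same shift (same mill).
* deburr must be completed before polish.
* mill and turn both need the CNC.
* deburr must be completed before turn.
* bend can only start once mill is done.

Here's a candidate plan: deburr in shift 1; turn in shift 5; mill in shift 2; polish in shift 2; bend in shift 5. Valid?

Valid

polish and turn can't run in the same shift (same mill) — holds.
deburr must be completed before turn — holds.
deburr must be completed before polish — holds.
mill and turn both need the CNC — holds.
bend can only start once mill is done — holds.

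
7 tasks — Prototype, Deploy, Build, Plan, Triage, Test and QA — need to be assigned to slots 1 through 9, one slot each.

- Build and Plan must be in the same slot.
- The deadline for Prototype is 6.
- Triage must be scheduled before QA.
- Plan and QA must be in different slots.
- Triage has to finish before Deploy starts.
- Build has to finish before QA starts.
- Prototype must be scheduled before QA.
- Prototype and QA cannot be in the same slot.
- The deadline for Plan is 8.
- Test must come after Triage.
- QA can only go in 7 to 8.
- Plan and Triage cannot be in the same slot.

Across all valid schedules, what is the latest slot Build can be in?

7

Downstream work caps Build at 7.
Build at 7 is achievable: QA -> 8, Triage -> 1, Prototype -> 1, Test -> 2, Plan -> 7, Build -> 7, Deploy -> 2.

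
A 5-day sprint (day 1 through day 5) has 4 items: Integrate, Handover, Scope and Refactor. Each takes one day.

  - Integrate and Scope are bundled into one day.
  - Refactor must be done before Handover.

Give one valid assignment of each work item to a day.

Scope -> day 1; Integrate -> day 1; Refactor -> day 1; Handover -> day 2

Checking: Refactor(day 1) before Handover(day 2); Integrate = Scope = day 1.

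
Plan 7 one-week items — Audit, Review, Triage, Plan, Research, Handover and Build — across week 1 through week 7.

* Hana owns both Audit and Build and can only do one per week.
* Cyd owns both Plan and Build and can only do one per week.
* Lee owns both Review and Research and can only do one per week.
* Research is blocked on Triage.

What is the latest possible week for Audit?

Audit at week 7 is achievable: Audit=week 7, Research=week 2, Review=week 1, Plan=week 1, Triage=week 1, Build=week 2, Handover=week 1.

week 7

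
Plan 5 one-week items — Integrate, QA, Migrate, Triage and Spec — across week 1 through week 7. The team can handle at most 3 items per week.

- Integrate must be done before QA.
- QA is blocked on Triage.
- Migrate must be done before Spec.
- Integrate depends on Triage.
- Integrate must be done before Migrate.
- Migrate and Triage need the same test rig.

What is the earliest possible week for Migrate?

Precedence pushes Migrate to at least week 3; downstream work caps Migrate at week 6.
Migrate at week 3 is achievable: Migrate in week 3, Triage in week 1, Spec in week 4, QA in week 3, Integrate in week 2.

week 3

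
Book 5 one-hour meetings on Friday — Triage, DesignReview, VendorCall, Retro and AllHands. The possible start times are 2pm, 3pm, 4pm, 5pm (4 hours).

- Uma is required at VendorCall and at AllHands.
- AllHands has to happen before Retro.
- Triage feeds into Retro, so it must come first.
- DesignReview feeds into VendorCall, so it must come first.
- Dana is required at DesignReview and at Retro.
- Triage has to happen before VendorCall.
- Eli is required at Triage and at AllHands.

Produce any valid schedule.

Triage in 2pm, AllHands in 4pm, Retro in 5pm, VendorCall in 3pm, DesignReview in 2pm

Checking: Triage(2pm) before Retro(5pm); AllHands(4pm) before Retro(5pm); DesignReview(2pm) before VendorCall(3pm); Triage(2pm) before VendorCall(3pm); VendorCall(3pm) != AllHands(4pm); DesignReview(2pm) != Retro(5pm); Triage(2pm) != AllHands(4pm).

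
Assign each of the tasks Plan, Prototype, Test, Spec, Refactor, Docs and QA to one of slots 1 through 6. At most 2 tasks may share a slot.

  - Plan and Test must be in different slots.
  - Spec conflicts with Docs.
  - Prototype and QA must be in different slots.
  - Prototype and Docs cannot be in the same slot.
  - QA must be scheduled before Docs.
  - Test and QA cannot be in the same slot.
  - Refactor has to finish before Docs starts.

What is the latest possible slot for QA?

Downstream work caps QA at 5.
QA at 5 is achievable: Refactor=1; Plan=1; Docs=6; Test=2; QA=5; Spec=3; Prototype=2.

5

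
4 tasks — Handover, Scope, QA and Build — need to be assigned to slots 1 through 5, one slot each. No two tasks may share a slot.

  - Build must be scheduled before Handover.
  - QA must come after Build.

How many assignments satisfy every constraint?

Splitting on Handover: it can be 2 (6), 3 (10), 4 (12), 5 (12). Listing each branch's schedules as (Scope, QA, Build):
Handover=2: (3,4,1) (3,5,1) (4,3,1) (4,5,1) (5,3,1) (5,4,1) — 6.
Handover=3: (1,4,2) (1,5,2) (2,4,1) (2,5,1) (4,2,1) (4,5,1) (4,5,2) (5,2,1) (5,4,1) (5,4,2) — 10.
Handover=4: (1,3,2) (1,5,2) (1,5,3) (2,3,1) (2,5,1) (2,5,3) (3,2,1) (3,5,1) (3,5,2) (5,2,1) (5,3,1) (5,3,2) — 12.
Handover=5: (1,3,2) (1,4,2) (1,4,3) (2,3,1) (2,4,1) (2,4,3) (3,2,1) (3,4,1) (3,4,2) (4,2,1) (4,3,1) (4,3,2) — 12.
Summing: 6 + 10 + 12 + 12 = 40.

40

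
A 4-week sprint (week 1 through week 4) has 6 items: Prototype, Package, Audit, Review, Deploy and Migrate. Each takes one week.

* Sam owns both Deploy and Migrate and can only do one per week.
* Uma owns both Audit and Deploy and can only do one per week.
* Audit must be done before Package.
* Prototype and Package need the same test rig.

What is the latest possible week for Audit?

week 3

Downstream work caps Audit at week 3.
Audit at week 3 is achievable: Prototype in week 1, Audit in week 3, Migrate in week 2, Review in week 1, Deploy in week 1, Package in week 4.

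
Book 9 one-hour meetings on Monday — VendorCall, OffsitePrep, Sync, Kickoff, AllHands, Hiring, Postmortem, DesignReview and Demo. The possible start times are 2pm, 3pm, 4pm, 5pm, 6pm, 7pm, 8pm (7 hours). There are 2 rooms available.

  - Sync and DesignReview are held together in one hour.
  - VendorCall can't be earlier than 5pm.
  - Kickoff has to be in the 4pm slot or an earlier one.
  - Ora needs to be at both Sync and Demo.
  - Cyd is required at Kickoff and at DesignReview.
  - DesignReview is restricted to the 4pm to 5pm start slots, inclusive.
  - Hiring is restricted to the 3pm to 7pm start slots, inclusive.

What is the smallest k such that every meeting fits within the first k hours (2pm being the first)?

With at most 2 per hour and 9 meetings, at least 5 hours are needed.
VendorCall can't be placed before 5pm — that is hour 4 counting from 2pm — so the schedule must run through at least 4 hours.
5 works (last occupied hour: 6pm): for example OffsitePrep -> 2pm; Hiring -> 3pm; VendorCall -> 5pm; Demo -> 6pm; Sync -> 4pm; DesignReview -> 4pm; Kickoff -> 2pm; AllHands -> 3pm; Postmortem -> 5pm.

5 hours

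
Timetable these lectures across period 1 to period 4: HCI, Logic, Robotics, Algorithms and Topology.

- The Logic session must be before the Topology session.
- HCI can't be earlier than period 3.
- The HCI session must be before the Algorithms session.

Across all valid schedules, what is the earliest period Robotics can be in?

Robotics at period 1 is achievable: HCI in period 3; Topology in period 2; Robotics in period 1; Algorithms in period 4; Logic in period 1.

period 1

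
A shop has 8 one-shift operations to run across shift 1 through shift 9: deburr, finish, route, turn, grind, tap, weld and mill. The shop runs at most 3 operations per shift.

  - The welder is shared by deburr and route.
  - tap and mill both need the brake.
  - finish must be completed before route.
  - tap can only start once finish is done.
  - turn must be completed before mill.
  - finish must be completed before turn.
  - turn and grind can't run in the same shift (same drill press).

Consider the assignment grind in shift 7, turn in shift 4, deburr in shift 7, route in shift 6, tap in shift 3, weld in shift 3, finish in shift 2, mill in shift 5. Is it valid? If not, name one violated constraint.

Valid

The shop runs at most 3 operations per shift — holds.
tap can only start once finish is done — holds.
finish must be completed before turn — holds.
finish must be completed before route — holds.
tap and mill both need the brake — holds.
turn and grind can't run in the same shift (same drill press) — holds.
The welder is shared by deburr and route — holds.
turn must be completed before mill — holds.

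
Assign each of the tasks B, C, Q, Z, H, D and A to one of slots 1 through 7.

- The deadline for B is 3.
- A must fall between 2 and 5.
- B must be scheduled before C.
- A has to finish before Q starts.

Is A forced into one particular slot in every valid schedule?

A can be 2 (e.g. D=1, A=2, C=2, B=1, Z=1, Q=3, H=1) or 3 (e.g. H in 1; Z in 1; C in 2; A in 3; D in 1; B in 1; Q in 4).

No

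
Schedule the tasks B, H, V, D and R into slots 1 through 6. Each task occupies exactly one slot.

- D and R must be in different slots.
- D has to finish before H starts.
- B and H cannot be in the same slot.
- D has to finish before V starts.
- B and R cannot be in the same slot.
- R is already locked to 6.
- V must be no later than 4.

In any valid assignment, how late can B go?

5

B at 5 is achievable: V in 2; D in 1; H in 2; B in 5; R in 6.
Nothing later works — the conflict constraints rule out every slot after 5.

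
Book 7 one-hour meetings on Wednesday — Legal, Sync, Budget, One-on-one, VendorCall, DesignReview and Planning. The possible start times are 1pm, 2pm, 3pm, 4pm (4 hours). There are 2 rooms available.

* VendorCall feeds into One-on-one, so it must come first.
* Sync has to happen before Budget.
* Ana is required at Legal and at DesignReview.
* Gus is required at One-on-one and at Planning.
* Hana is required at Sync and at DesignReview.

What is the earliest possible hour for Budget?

2pm

Precedence pushes Budget to at least 2pm.
Budget at 2pm is achievable: Sync in 1pm, VendorCall in 1pm, DesignReview in 4pm, Budget in 2pm, Planning in 3pm, One-on-one in 2pm, Legal in 3pm.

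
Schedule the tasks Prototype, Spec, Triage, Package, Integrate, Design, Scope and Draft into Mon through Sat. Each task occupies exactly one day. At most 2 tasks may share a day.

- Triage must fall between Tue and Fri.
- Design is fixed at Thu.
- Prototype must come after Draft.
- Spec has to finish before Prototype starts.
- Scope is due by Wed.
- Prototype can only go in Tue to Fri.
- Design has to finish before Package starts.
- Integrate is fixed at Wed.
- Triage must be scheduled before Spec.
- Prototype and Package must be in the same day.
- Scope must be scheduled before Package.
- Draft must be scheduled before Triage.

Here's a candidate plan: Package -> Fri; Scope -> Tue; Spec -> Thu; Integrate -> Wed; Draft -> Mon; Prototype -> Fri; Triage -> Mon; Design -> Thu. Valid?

Triage must be scheduled before Spec — holds.
At most 2 tasks may share a day — holds.
Triage must fall between Tue and Fri — violated.
Draft must be scheduled before Triage — violated.
Prototype and Package must be in the same day — holds.
Scope must be scheduled before Package — holds.
Integrate is fixed at Wed — holds.
Prototype must come after Draft — holds.
Scope is due by Wed — holds.
Design is fixed at Thu — holds.
Spec has to finish before Prototype starts — holds.
Prototype can only go in Tue to Fri — holds.
Design has to finish before Package starts — holds.

Invalid. Triage must fall between Tue and Fri.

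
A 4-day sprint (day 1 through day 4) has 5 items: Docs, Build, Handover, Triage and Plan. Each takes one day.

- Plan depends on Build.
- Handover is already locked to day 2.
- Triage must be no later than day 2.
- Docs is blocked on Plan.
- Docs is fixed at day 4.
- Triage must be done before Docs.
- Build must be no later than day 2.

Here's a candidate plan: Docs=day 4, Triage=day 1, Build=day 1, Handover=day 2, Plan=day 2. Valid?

Valid

Handover is already locked to day 2 — holds.
Docs is blocked on Plan — holds.
Docs is fixed at day 4 — holds.
Triage must be no later than day 2 — holds.
Plan depends on Build — holds.
Build must be no later than day 2 — holds.
Triage must be done before Docs — holds.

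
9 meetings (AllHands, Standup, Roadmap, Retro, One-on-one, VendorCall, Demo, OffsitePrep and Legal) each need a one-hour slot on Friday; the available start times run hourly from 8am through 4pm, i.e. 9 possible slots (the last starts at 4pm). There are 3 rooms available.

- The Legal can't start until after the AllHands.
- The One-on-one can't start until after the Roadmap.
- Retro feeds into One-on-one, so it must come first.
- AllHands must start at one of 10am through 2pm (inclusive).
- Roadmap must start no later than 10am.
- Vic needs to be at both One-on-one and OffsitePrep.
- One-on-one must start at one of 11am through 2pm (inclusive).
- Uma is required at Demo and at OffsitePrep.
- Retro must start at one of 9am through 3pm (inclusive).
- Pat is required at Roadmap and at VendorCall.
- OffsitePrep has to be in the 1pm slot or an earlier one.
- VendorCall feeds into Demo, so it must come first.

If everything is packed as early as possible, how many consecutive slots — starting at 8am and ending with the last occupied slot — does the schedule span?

The precedence chain requires at least 2 distinct slots.
With at most 3 per slot and 9 meetings, at least 3 slots are needed.
One-on-one can't be placed before 11am — that is slot 4 counting from 8am — so the schedule must run through at least 4 slots.
4 works (last occupied slot: 11am): for example Retro=9am, VendorCall=9am, Standup=8am, Demo=10am, AllHands=10am, Legal=11am, One-on-one=11am, OffsitePrep=8am, Roadmap=8am.

4 slots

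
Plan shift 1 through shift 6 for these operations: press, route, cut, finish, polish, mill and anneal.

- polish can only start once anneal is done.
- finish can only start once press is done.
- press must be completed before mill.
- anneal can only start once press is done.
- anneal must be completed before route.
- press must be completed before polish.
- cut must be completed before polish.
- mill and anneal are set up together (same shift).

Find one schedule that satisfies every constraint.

mill in shift 2, route in shift 3, press in shift 1, anneal in shift 2, finish in shift 2, cut in shift 1, polish in shift 3

Checking: press(shift 1) before polish(shift 3); anneal(shift 2) before polish(shift 3); anneal(shift 2) before route(shift 3); press(shift 1) before mill(shift 2); cut(shift 1) before polish(shift 3); press(shift 1) before finish(shift 2); press(shift 1) before anneal(shift 2); mill = anneal = shift 2.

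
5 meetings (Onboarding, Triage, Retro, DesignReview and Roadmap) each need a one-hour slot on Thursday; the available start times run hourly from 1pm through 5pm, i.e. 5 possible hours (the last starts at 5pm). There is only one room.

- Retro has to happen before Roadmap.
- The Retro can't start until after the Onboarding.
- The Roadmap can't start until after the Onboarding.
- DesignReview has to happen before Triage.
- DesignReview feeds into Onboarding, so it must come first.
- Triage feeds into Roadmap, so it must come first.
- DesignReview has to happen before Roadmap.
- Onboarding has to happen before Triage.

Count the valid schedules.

Enumerating: Triage in 3pm, Onboarding in 2pm, Roadmap in 5pm, Retro in 4pm, DesignReview in 1pm | DesignReview in 1pm, Onboarding in 2pm, Retro in 3pm, Roadmap in 5pm, Triage in 4pm.

2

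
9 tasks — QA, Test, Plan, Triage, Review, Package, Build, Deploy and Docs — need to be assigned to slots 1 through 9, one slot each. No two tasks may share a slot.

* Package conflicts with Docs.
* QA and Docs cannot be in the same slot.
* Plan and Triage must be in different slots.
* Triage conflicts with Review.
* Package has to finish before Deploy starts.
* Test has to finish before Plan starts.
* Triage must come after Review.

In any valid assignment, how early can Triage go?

2

Precedence pushes Triage to at least 2.
Triage at 2 is achievable: Triage in 2; Package in 5; Review in 1; QA in 7; Docs in 9; Build in 8; Test in 3; Plan in 4; Deploy in 6.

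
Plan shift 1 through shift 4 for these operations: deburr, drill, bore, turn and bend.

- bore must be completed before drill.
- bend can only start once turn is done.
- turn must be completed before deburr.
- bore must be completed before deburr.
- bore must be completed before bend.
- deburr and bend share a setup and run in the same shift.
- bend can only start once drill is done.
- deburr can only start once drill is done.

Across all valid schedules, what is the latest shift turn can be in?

Downstream work caps turn at shift 3.
turn at shift 3 is achievable: drill in shift 2; bend in shift 4; turn in shift 3; bore in shift 1; deburr in shift 4.

shift 3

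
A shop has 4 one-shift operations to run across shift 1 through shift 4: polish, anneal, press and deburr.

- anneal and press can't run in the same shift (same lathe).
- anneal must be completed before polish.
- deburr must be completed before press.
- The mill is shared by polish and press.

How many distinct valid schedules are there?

Splitting on polish: it can be shift 2 (5), shift 3 (7), shift 4 (6). Listing each branch's schedules as (anneal, press, deburr) by shift number:
polish=shift 2: (1,3,1) (1,3,2) (1,4,1) (1,4,2) (1,4,3) — 5.
polish=shift 3: (1,2,1) (1,4,1) (1,4,2) (1,4,3) (2,4,1) (2,4,2) (2,4,3) — 7.
polish=shift 4: (1,2,1) (1,3,1) (1,3,2) (2,3,1) (2,3,2) (3,2,1) — 6.
Summing: 5 + 7 + 6 = 18.

18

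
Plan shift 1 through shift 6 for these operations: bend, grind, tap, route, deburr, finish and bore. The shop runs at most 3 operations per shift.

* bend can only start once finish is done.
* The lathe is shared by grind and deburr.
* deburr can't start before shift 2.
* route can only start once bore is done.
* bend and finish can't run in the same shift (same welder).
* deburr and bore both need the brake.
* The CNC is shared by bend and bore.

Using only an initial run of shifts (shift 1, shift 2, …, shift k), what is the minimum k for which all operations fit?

3 shifts

The precedence chain requires at least 2 distinct shifts.
With at most 3 per shift and 7 operations, at least 3 shifts are needed.
3 works (last occupied shift: shift 3): for example tap in shift 3; bore in shift 1; grind in shift 1; finish in shift 1; deburr in shift 2; bend in shift 2; route in shift 2.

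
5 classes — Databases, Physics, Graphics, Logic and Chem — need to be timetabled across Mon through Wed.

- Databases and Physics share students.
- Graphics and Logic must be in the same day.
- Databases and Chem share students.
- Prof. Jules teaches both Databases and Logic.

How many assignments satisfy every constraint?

Splitting on Databases: it can be Mon (8), Tue (8), Wed (8). Listing each branch's schedules as (Physics, Graphics, Logic, Chem):
Databases=Mon: (Tue,Tue,Tue,Tue) (Tue,Tue,Tue,Wed) (Tue,Wed,Wed,Tue) (Tue,Wed,Wed,Wed) (Wed,Tue,Tue,Tue) (Wed,Tue,Tue,Wed) (Wed,Wed,Wed,Tue) (Wed,Wed,Wed,Wed) — 8.
Databases=Tue: (Mon,Mon,Mon,Mon) (Mon,Mon,Mon,Wed) (Mon,Wed,Wed,Mon) (Mon,Wed,Wed,Wed) (Wed,Mon,Mon,Mon) (Wed,Mon,Mon,Wed) (Wed,Wed,Wed,Mon) (Wed,Wed,Wed,Wed) — 8.
Databases=Wed: (Mon,Mon,Mon,Mon) (Mon,Mon,Mon,Tue) (Mon,Tue,Tue,Mon) (Mon,Tue,Tue,Tue) (Tue,Mon,Mon,Mon) (Tue,Mon,Mon,Tue) (Tue,Tue,Tue,Mon) (Tue,Tue,Tue,Tue) — 8.
Summing: 8 + 8 + 8 = 24.

24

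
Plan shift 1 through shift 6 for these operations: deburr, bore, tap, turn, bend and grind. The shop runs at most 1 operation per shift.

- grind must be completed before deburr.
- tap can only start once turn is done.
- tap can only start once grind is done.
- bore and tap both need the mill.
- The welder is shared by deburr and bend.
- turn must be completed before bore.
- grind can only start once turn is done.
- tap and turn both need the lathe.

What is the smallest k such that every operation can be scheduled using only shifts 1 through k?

The precedence chain requires at least 3 distinct shifts.
With at most 1 per shift and 6 operations, at least 6 shifts are needed.
6 works (last occupied shift: shift 6): for example bend -> shift 6; grind -> shift 2; deburr -> shift 4; turn -> shift 1; bore -> shift 5; tap -> shift 3.

6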